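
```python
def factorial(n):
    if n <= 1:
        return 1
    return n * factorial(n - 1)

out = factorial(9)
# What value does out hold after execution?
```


factorial(9)
= 9 * factorial(8)
= 9 * 8 * factorial(7)
= 9 * 8 * 7 * factorial(6)
= 9 * 8 * 7 * 6 * factorial(5)
= 9 * 8 * 7 * 6 * 5 * factorial(4)
= 9 * 8 * 7 * 6 * 5 * 4 * factorial(3)
= 9 * 8 * 7 * 6 * 5 * 4 * 3 * factorial(2)
= 9 * 8 * 7 * 6 * 5 * 4 * 3 * 2 * factorial(1)
= 9 * 8 * 7 * 6 * 5 * 4 * 3 * 2 * 1
= 362880


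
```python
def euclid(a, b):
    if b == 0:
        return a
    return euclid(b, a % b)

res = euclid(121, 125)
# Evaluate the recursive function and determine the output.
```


euclid(121, 125)
= euclid(125, 121 % 125) = euclid(125, 121)
= euclid(121, 125 % 121) = euclid(121, 4)
= euclid(4, 121 % 4) = euclid(4, 1)
= euclid(1, 4 % 1) = euclid(1, 0)
b == 0, return a = 1


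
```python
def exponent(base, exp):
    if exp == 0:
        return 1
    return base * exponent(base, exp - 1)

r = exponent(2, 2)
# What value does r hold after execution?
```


exponent(2, 2)
= 2 * exponent(2, 1)
= 2 * 2 * exponent(2, 0)
= 2 * 2 * 1
= 4


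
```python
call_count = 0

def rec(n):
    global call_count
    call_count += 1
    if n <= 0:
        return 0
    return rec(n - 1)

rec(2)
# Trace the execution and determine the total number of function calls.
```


rec(2) calls rec(1) calls ... calls rec(0)
Total calls: 2 + 1 (for base case) = 3


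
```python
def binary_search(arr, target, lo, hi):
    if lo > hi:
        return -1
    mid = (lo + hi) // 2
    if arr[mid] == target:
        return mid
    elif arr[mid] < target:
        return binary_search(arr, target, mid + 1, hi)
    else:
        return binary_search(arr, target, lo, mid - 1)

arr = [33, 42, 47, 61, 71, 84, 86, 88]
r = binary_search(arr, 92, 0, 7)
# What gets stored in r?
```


binary_search(arr, 92, 0, 7)
lo=0, hi=7, mid=3, arr[mid]=61
61 < 92, search right half
lo=4, hi=7, mid=5, arr[mid]=84
84 < 92, search right half
lo=6, hi=7, mid=6, arr[mid]=86
86 < 92, search right half
lo=7, hi=7, mid=7, arr[mid]=88
88 < 92, search right half
lo > hi, target not found, return -1
= -1


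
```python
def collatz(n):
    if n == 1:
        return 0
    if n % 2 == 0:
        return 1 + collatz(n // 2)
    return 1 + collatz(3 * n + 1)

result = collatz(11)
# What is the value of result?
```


collatz(11)
11 is odd -> 3*11+1 = 34 -> collatz(34)
34 is even -> collatz(17)
17 is odd -> 3*17+1 = 52 -> collatz(52)
52 is even -> collatz(26)
26 is even -> collatz(13)
13 is odd -> 3*13+1 = 40 -> collatz(40)
40 is even -> collatz(20)
20 is even -> collatz(10)
10 is even -> collatz(5)
5 is odd -> 3*5+1 = 16 -> collatz(16)
16 is even -> collatz(8)
8 is even -> collatz(4)
4 is even -> collatz(2)
2 is even -> collatz(1)
Reached 1 after 14 steps
= 14


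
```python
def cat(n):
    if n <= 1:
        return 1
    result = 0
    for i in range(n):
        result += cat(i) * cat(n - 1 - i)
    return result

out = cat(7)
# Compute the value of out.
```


cat(7)
= sum of cat(i) * cat(7-1-i) for i in 0..6
First compute sub-values bottom-up:
  cat(0) = 1, cat(1) = 1
  cat(2) = 1*1 + 1*1 = 2
  cat(3) = 1*2 + 1*1 + 2*1 = 5
  cat(4) = 1*5 + 1*2 + 2*1 + 5*1 = 14
  cat(5) = 1*14 + 1*5 + 2*2 + 5*1 + 14*1 = 42
  cat(6) = 1*42 + 1*14 + 2*5 + 5*2 + 14*1 + 42*1 = 132
Now cat(7):
  cat(0)*cat(6) = 1*132 = 132
  cat(1)*cat(5) = 1*42 = 42
  cat(2)*cat(4) = 2*14 = 28
  cat(3)*cat(3) = 5*5 = 25
  cat(4)*cat(2) = 14*2 = 28
  cat(5)*cat(1) = 42*1 = 42
  cat(6)*cat(0) = 132*1 = 132
= 132 + 42 + 28 + 25 + 28 + 42 + 132
= 429


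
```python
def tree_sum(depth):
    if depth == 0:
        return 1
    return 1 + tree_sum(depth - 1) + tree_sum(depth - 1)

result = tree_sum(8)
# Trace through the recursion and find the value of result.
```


tree_sum(8)
= 1 + tree_sum(7) + tree_sum(7)
= 1 + 2 * tree_sum(7)
tree_sum(k) = 2^(k+1) - 1
tree_sum(0) = 1
tree_sum(1) = 3
tree_sum(2) = 7
tree_sum(3) = 15
tree_sum(4) = 31
tree_sum(8) = 2^9 - 1 = 511


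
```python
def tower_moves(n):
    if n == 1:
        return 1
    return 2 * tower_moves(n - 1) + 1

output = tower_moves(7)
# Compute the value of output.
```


tower_moves(7)
= 2 * tower_moves(6) + 1
= 2 * (2 * tower_moves(5) + 1) + 1
= 2 * (2 * (2 * tower_moves(4) + 1) + 1) + 1
= 2 * (2 * (2 * (2 * tower_moves(3) + 1) + 1) + 1) + 1
= 2 * (2 * (2 * (2 * (2 * tower_moves(2) + 1) + 1) + 1) + 1) + 1
= 2 * (2 * (2 * (2 * (2 * (2 * tower_moves(1) + 1) + 1) + 1) + 1) + 1) + 1
Now compute bottom-up:
tower_moves(1) = 1
tower_moves(2) = 2 * 1 + 1 = 3
tower_moves(3) = 2 * 3 + 1 = 7
tower_moves(4) = 2 * 7 + 1 = 15
tower_moves(5) = 2 * 15 + 1 = 31
tower_moves(6) = 2 * 31 + 1 = 63
tower_moves(7) = 2 * 63 + 1 = 127
= 127


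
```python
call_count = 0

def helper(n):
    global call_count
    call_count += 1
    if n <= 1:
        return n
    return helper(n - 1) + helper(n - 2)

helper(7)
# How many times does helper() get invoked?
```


helper(7) calls helper(6) and helper(5); each non-base call branches into two more.
Let C(k) = total number of calls made by helper(k), including the call to helper(k) itself.
Base cases: C(0) = 1, C(1) = 1
Recurrence: C(k) = 1 + C(k-1) + C(k-2)
  C(2) = 1 + C(1) + C(0) = 1 + 1 + 1 = 3
  C(3) = 1 + C(2) + C(1) = 1 + 3 + 1 = 5
  C(4) = 1 + C(3) + C(2) = 1 + 5 + 3 = 9
  C(5) = 1 + C(4) + C(3) = 1 + 9 + 5 = 15
  C(6) = 1 + C(5) + C(4) = 1 + 15 + 9 = 25
  C(7) = 1 + C(6) + C(5) = 1 + 25 + 15 = 41
Total calls = C(7) = 41


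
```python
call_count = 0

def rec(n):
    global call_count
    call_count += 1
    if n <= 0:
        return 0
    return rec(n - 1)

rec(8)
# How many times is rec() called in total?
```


rec(8) calls rec(7) calls ... calls rec(0)
Total calls: 8 + 1 (for base case) = 9


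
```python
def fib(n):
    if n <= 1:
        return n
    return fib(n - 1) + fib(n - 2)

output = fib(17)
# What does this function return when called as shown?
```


fib(17)
= fib(16) + fib(15)
= (fib(15) + fib(14)) + fib(15)
Computing bottom-up: fib(0)=0, fib(1)=1, fib(2)=1, fib(3)=2, fib(4)=3, fib(5)=5, fib(6)=8, fib(7)=13, fib(8)=21, fib(9)=34, fib(10)=55, fib(11)=89, fib(12)=144, fib(13)=233, fib(14)=377, fib(15)=610, fib(16)=987, fib(17)=1597
= 1597


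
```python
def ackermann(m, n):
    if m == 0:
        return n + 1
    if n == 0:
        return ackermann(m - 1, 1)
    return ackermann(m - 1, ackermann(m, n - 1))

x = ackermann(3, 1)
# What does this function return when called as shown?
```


ackermann(3, 1)
= ackermann(2, ackermann(3, 0))
First compute ackermann(3, 0) = 5
= ackermann(2, 5)
= 13


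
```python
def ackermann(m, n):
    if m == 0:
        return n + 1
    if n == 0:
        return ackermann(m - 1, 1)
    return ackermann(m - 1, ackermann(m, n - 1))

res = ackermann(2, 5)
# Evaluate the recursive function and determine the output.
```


ackermann(2, 5)
= ackermann(1, ackermann(2, 4))
First compute ackermann(2, 4) = 11
= ackermann(1, 11)
= 13


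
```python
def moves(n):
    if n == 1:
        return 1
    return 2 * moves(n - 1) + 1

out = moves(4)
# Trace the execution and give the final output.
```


moves(4)
= 2 * moves(3) + 1
= 2 * (2 * moves(2) + 1) + 1
= 2 * (2 * (2 * moves(1) + 1) + 1) + 1
Now compute bottom-up:
moves(1) = 1
moves(2) = 2 * 1 + 1 = 3
moves(3) = 2 * 3 + 1 = 7
moves(4) = 2 * 7 + 1 = 15
= 15


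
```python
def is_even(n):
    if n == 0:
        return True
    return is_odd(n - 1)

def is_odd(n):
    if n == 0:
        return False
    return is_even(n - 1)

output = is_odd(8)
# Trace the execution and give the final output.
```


is_odd(8)
= is_even(7)
= is_odd(6)
= is_even(5)
= is_odd(4)
= is_even(3)
= is_odd(2)
= is_even(1)
= is_odd(0)
n == 0: return False
= False


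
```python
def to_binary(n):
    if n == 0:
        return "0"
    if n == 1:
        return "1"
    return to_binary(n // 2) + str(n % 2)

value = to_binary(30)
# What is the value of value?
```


to_binary(30)
= to_binary(15) + "0"
= to_binary(7) + "1" + "0"
= to_binary(3) + "1" + "1" + "0"
= to_binary(1) + "1" + "1" + "1" + "0"
= "1" + "1" + "1" + "1" + "0"
= "11110"


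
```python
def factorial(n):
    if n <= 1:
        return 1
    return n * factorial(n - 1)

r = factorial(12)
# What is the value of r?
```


factorial(12)
= 12 * factorial(11)
= 12 * 11 * factorial(10)
= 12 * 11 * 10 * factorial(9)
= 12 * 11 * 10 * 9 * factorial(8)
= 12 * 11 * 10 * 9 * 8 * factorial(7)
= 12 * 11 * 10 * 9 * 8 * 7 * factorial(6)
= 12 * 11 * 10 * 9 * 8 * 7 * 6 * factorial(5)
= 12 * 11 * 10 * 9 * 8 * 7 * 6 * 5 * factorial(4)
= 12 * 11 * 10 * 9 * 8 * 7 * 6 * 5 * 4 * factorial(3)
= 12 * 11 * 10 * 9 * 8 * 7 * 6 * 5 * 4 * 3 * factorial(2)
= 12 * 11 * 10 * 9 * 8 * 7 * 6 * 5 * 4 * 3 * 2 * factorial(1)
= 12 * 11 * 10 * 9 * 8 * 7 * 6 * 5 * 4 * 3 * 2 * 1
= 479001600


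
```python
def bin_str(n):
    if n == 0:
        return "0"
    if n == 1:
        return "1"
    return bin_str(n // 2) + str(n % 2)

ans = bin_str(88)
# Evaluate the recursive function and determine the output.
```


bin_str(88)
= bin_str(44) + "0"
= bin_str(22) + "0" + "0"
= bin_str(11) + "0" + "0" + "0"
= bin_str(5) + "1" + "0" + "0" + "0"
= bin_str(2) + "1" + "1" + "0" + "0" + "0"
= bin_str(1) + "0" + "1" + "1" + "0" + "0" + "0"
= "1" + "0" + "1" + "1" + "0" + "0" + "0"
= "1011000"


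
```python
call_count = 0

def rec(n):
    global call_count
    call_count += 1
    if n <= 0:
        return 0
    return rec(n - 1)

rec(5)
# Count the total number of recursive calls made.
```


rec(5) calls rec(4) calls ... calls rec(0)
Total calls: 5 + 1 (for base case) = 6


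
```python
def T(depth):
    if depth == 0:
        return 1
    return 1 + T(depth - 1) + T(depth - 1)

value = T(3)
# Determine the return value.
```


T(3)
= 1 + T(2) + T(2)
= 1 + 2 * T(2)
T(k) = 2^(k+1) - 1
T(0) = 1
T(1) = 3
T(2) = 7
T(3) = 15
T(3) = 2^4 - 1 = 15


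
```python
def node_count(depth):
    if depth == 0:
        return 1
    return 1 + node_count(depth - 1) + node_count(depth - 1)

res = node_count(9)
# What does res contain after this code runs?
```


node_count(9)
= 1 + node_count(8) + node_count(8)
= 1 + 2 * node_count(8)
node_count(k) = 2^(k+1) - 1
node_count(0) = 1
node_count(1) = 3
node_count(2) = 7
node_count(3) = 15
node_count(4) = 31
node_count(9) = 2^10 - 1 = 1023


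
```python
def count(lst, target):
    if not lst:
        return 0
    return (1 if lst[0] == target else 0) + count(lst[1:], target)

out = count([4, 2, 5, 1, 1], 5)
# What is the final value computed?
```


count([4, 2, 5, 1, 1], 5)
lst[0]=4 != 5: 0 + count([2, 5, 1, 1], 5)
lst[0]=2 != 5: 0 + count([5, 1, 1], 5)
lst[0]=5 == 5: 1 + count([1, 1], 5)
lst[0]=1 != 5: 0 + count([1], 5)
lst[0]=1 != 5: 0 + count([], 5)
= 1


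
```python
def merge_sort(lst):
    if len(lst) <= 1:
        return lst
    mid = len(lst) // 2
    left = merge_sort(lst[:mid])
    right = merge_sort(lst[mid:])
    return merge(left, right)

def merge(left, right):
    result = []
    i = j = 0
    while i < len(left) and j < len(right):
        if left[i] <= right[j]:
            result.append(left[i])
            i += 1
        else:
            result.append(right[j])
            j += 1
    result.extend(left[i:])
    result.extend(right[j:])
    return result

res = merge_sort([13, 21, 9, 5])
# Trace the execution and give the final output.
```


merge_sort([13, 21, 9, 5])
Split into [13, 21] and [9, 5]
Left sorted: [13, 21]
Right sorted: [5, 9]
Merge [13, 21] and [5, 9]
= [5, 9, 13, 21]


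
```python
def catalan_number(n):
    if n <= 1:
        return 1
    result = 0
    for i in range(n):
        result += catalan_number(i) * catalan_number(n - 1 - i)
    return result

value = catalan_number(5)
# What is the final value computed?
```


catalan_number(5)
= sum of catalan_number(i) * catalan_number(5-1-i) for i in 0..4
First compute sub-values bottom-up:
  catalan_number(0) = 1, catalan_number(1) = 1
  catalan_number(2) = 1*1 + 1*1 = 2
  catalan_number(3) = 1*2 + 1*1 + 2*1 = 5
  catalan_number(4) = 1*5 + 1*2 + 2*1 + 5*1 = 14
Now catalan_number(5):
  catalan_number(0)*catalan_number(4) = 1*14 = 14
  catalan_number(1)*catalan_number(3) = 1*5 = 5
  catalan_number(2)*catalan_number(2) = 2*2 = 4
  catalan_number(3)*catalan_number(1) = 5*1 = 5
  catalan_number(4)*catalan_number(0) = 14*1 = 14
= 14 + 5 + 4 + 5 + 14
= 42


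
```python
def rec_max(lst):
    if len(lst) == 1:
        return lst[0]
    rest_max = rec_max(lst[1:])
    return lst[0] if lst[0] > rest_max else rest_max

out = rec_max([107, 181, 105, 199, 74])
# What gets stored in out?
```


rec_max([107, 181, 105, 199, 74])
= compare 107 with rec_max([181, 105, 199, 74])
= compare 181 with rec_max([105, 199, 74])
= compare 105 with rec_max([199, 74])
= compare 199 with rec_max([74])
Base: rec_max([74]) = 74
compare 199 with 74: max = 199
compare 105 with 199: max = 199
compare 181 with 199: max = 199
compare 107 with 199: max = 199
= 199


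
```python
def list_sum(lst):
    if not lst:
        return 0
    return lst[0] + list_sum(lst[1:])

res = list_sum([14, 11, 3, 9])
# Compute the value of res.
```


list_sum([14, 11, 3, 9])
= 14 + list_sum([11, 3, 9])
= 14 + 11 + list_sum([3, 9])
= 14 + 11 + 3 + list_sum([9])
= 14 + 11 + 3 + 9 + list_sum([])
= 14 + 11 + 3 + 9 + 0
= 37


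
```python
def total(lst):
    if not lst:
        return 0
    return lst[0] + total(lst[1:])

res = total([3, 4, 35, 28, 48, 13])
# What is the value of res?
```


total([3, 4, 35, 28, 48, 13])
= 3 + total([4, 35, 28, 48, 13])
= 3 + 4 + total([35, 28, 48, 13])
= 3 + 4 + 35 + total([28, 48, 13])
= 3 + 4 + 35 + 28 + total([48, 13])
= 3 + 4 + 35 + 28 + 48 + total([13])
= 3 + 4 + 35 + 28 + 48 + 13 + total([])
= 3 + 4 + 35 + 28 + 48 + 13 + 0
= 131


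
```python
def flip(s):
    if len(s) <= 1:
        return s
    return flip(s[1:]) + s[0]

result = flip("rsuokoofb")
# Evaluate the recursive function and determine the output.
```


flip("rsuokoofb")
= flip("suokoofb") + "r"
= flip("uokoofb") + "s" + "r"
= flip("okoofb") + "u" + "s" + "r"
= flip("koofb") + "o" + "u" + "s" + "r"
= flip("oofb") + "k" + "o" + "u" + "s" + "r"
= flip("ofb") + "o" + "k" + "o" + "u" + "s" + "r"
= flip("fb") + "o" + "o" + "k" + "o" + "u" + "s" + "r"
= flip("b") + "f" + "o" + "o" + "k" + "o" + "u" + "s" + "r"
= "b" + "f" + "o" + "o" + "k" + "o" + "u" + "s" + "r"
= "bfookousr"


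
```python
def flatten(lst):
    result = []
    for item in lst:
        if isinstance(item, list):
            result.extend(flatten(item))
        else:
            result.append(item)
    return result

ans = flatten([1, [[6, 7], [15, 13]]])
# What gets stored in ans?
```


flatten([1, [[6, 7], [15, 13]]])
Processing each element:
  1 is not a list -> append 1
  [[6, 7], [15, 13]] is a list -> flatten recursively -> [6, 7, 15, 13]
= [1, 6, 7, 15, 13]


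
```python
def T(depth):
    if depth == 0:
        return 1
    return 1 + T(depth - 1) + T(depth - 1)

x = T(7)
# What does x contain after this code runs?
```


T(7)
= 1 + T(6) + T(6)
= 1 + 2 * T(6)
T(k) = 2^(k+1) - 1
T(0) = 1
T(1) = 3
T(2) = 7
T(3) = 15
T(4) = 31
T(7) = 2^8 - 1 = 255


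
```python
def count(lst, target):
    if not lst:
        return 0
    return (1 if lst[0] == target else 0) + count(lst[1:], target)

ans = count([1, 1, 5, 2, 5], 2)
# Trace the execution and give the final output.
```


count([1, 1, 5, 2, 5], 2)
lst[0]=1 != 2: 0 + count([1, 5, 2, 5], 2)
lst[0]=1 != 2: 0 + count([5, 2, 5], 2)
lst[0]=5 != 2: 0 + count([2, 5], 2)
lst[0]=2 == 2: 1 + count([5], 2)
lst[0]=5 != 2: 0 + count([], 2)
= 1


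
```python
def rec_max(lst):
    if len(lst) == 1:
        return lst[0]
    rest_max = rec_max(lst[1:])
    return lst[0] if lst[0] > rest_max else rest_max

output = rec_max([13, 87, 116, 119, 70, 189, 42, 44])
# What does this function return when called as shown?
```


rec_max([13, 87, 116, 119, 70, 189, 42, 44])
= compare 13 with rec_max([87, 116, 119, 70, 189, 42, 44])
= compare 87 with rec_max([116, 119, 70, 189, 42, 44])
= compare 116 with rec_max([119, 70, 189, 42, 44])
= compare 119 with rec_max([70, 189, 42, 44])
= compare 70 with rec_max([189, 42, 44])
= compare 189 with rec_max([42, 44])
= compare 42 with rec_max([44])
Base: rec_max([44]) = 44
compare 42 with 44: max = 44
compare 189 with 44: max = 189
compare 70 with 189: max = 189
compare 119 with 189: max = 189
compare 116 with 189: max = 189
compare 87 with 189: max = 189
compare 13 with 189: max = 189
= 189


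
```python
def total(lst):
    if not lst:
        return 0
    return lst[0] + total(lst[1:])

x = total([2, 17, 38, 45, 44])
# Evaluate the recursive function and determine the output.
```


total([2, 17, 38, 45, 44])
= 2 + total([17, 38, 45, 44])
= 2 + 17 + total([38, 45, 44])
= 2 + 17 + 38 + total([45, 44])
= 2 + 17 + 38 + 45 + total([44])
= 2 + 17 + 38 + 45 + 44 + total([])
= 2 + 17 + 38 + 45 + 44 + 0
= 146


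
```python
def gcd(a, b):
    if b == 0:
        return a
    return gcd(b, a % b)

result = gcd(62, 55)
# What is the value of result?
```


gcd(62, 55)
= gcd(55, 62 % 55) = gcd(55, 7)
= gcd(7, 55 % 7) = gcd(7, 6)
= gcd(6, 7 % 6) = gcd(6, 1)
= gcd(1, 6 % 1) = gcd(1, 0)
b == 0, return a = 1


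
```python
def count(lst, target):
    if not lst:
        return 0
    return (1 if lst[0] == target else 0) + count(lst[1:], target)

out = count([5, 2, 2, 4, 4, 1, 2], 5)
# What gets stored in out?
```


count([5, 2, 2, 4, 4, 1, 2], 5)
lst[0]=5 == 5: 1 + count([2, 2, 4, 4, 1, 2], 5)
lst[0]=2 != 5: 0 + count([2, 4, 4, 1, 2], 5)
lst[0]=2 != 5: 0 + count([4, 4, 1, 2], 5)
lst[0]=4 != 5: 0 + count([4, 1, 2], 5)
lst[0]=4 != 5: 0 + count([1, 2], 5)
lst[0]=1 != 5: 0 + count([2], 5)
lst[0]=2 != 5: 0 + count([], 5)
= 1


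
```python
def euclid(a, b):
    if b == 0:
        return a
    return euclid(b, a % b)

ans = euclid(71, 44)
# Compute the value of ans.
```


euclid(71, 44)
= euclid(44, 71 % 44) = euclid(44, 27)
= euclid(27, 44 % 27) = euclid(27, 17)
= euclid(17, 27 % 17) = euclid(17, 10)
= euclid(10, 17 % 10) = euclid(10, 7)
= euclid(7, 10 % 7) = euclid(7, 3)
= euclid(3, 7 % 3) = euclid(3, 1)
= euclid(1, 3 % 1) = euclid(1, 0)
b == 0, return a = 1


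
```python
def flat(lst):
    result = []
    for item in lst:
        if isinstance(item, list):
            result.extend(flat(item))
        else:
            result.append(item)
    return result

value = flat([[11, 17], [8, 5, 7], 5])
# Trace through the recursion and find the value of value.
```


flat([[11, 17], [8, 5, 7], 5])
Processing each element:
  [11, 17] is a list -> flat recursively -> [11, 17]
  [8, 5, 7] is a list -> flat recursively -> [8, 5, 7]
  5 is not a list -> append 5
= [11, 17, 8, 5, 7, 5]


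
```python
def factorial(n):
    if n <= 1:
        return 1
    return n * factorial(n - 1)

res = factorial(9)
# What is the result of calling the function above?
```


factorial(9)
= 9 * factorial(8)
= 9 * 8 * factorial(7)
= 9 * 8 * 7 * factorial(6)
= 9 * 8 * 7 * 6 * factorial(5)
= 9 * 8 * 7 * 6 * 5 * factorial(4)
= 9 * 8 * 7 * 6 * 5 * 4 * factorial(3)
= 9 * 8 * 7 * 6 * 5 * 4 * 3 * factorial(2)
= 9 * 8 * 7 * 6 * 5 * 4 * 3 * 2 * factorial(1)
= 9 * 8 * 7 * 6 * 5 * 4 * 3 * 2 * 1
= 362880


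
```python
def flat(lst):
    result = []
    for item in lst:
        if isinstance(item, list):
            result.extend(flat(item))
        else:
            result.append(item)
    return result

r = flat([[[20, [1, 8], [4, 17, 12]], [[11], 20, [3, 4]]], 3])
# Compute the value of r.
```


flat([[[20, [1, 8], [4, 17, 12]], [[11], 20, [3, 4]]], 3])
Processing each element:
  [[20, [1, 8], [4, 17, 12]], [[11], 20, [3, 4]]] is a list -> flat recursively -> [20, 1, 8, 4, 17, 12, 11, 20, 3, 4]
  3 is not a list -> append 3
= [20, 1, 8, 4, 17, 12, 11, 20, 3, 4, 3]


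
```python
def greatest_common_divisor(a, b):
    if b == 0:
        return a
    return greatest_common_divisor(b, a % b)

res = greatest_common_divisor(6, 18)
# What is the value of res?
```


greatest_common_divisor(6, 18)
= greatest_common_divisor(18, 6 % 18) = greatest_common_divisor(18, 6)
= greatest_common_divisor(6, 18 % 6) = greatest_common_divisor(6, 0)
b == 0, return a = 6


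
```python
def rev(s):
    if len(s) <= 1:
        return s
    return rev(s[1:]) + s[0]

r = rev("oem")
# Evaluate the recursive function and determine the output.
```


rev("oem")
= rev("em") + "o"
= rev("m") + "e" + "o"
= "m" + "e" + "o"
= "meo"


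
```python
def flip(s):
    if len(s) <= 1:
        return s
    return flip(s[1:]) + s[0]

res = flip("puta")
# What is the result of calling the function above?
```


flip("puta")
= flip("uta") + "p"
= flip("ta") + "u" + "p"
= flip("a") + "t" + "u" + "p"
= "a" + "t" + "u" + "p"
= "atup"


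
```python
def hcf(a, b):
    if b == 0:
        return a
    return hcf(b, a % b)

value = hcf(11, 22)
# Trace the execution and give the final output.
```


hcf(11, 22)
= hcf(22, 11 % 22) = hcf(22, 11)
= hcf(11, 22 % 11) = hcf(11, 0)
b == 0, return a = 11


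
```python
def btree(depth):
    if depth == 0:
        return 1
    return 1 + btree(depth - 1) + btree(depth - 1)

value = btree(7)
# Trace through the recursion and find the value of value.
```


btree(7)
= 1 + btree(6) + btree(6)
= 1 + 2 * btree(6)
btree(k) = 2^(k+1) - 1
btree(0) = 1
btree(1) = 3
btree(2) = 7
btree(3) = 15
btree(4) = 31
btree(7) = 2^8 - 1 = 255


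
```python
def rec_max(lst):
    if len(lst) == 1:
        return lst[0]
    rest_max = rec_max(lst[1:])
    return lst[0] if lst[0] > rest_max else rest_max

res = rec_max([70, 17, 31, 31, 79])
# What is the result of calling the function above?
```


rec_max([70, 17, 31, 31, 79])
= compare 70 with rec_max([17, 31, 31, 79])
= compare 17 with rec_max([31, 31, 79])
= compare 31 with rec_max([31, 79])
= compare 31 with rec_max([79])
Base: rec_max([79]) = 79
compare 31 with 79: max = 79
compare 31 with 79: max = 79
compare 17 with 79: max = 79
compare 70 with 79: max = 79
= 79


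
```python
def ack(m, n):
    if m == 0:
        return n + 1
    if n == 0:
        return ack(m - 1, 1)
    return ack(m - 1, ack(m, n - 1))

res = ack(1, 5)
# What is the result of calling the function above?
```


ack(1, 5)
= ack(0, ack(1, 4))
First compute ack(1, 4) = 6
= ack(0, 6)
= 7


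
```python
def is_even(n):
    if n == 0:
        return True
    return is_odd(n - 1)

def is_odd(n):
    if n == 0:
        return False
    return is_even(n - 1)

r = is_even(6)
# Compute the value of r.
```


is_even(6)
= is_odd(5)
= is_even(4)
= is_odd(3)
= is_even(2)
= is_odd(1)
= is_even(0)
n == 0: return True
= True


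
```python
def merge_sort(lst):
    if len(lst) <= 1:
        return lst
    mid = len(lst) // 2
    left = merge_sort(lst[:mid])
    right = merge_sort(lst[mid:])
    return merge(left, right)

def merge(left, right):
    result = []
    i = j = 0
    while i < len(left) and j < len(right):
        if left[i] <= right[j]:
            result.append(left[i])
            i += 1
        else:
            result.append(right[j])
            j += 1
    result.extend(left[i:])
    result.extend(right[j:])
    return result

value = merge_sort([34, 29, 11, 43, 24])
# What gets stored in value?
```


merge_sort([34, 29, 11, 43, 24])
Split into [34, 29] and [11, 43, 24]
Left sorted: [29, 34]
Right sorted: [11, 24, 43]
Merge [29, 34] and [11, 24, 43]
= [11, 24, 29, 34, 43]


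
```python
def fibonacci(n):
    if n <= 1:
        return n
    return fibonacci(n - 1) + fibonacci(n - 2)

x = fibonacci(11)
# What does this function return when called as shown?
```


fibonacci(11)
= fibonacci(10) + fibonacci(9)
= (fibonacci(9) + fibonacci(8)) + fibonacci(9)
Computing bottom-up: fibonacci(0)=0, fibonacci(1)=1, fibonacci(2)=1, fibonacci(3)=2, fibonacci(4)=3, fibonacci(5)=5, fibonacci(6)=8, fibonacci(7)=13, fibonacci(8)=21, fibonacci(9)=34, fibonacci(10)=55, fibonacci(11)=89
= 89


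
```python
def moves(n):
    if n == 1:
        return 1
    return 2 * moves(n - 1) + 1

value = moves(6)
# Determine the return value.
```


moves(6)
= 2 * moves(5) + 1
= 2 * (2 * moves(4) + 1) + 1
= 2 * (2 * (2 * moves(3) + 1) + 1) + 1
= 2 * (2 * (2 * (2 * moves(2) + 1) + 1) + 1) + 1
= 2 * (2 * (2 * (2 * (2 * moves(1) + 1) + 1) + 1) + 1) + 1
Now compute bottom-up:
moves(1) = 1
moves(2) = 2 * 1 + 1 = 3
moves(3) = 2 * 3 + 1 = 7
moves(4) = 2 * 7 + 1 = 15
moves(5) = 2 * 15 + 1 = 31
moves(6) = 2 * 31 + 1 = 63
= 63


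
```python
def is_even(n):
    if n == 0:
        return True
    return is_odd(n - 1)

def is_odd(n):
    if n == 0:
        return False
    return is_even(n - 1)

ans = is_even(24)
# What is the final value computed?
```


is_even(24)
= is_odd(23)
= is_even(22)
= is_odd(21)
= is_even(20)
= is_odd(19)
= is_even(18)
= is_odd(17)
= is_even(16)
= is_odd(15)
= is_even(14)
= is_odd(13)
= is_even(12)
= is_odd(11)
= is_even(10)
= is_odd(9)
= is_even(8)
= is_odd(7)
= is_even(6)
= is_odd(5)
= is_even(4)
= is_odd(3)
= is_even(2)
= is_odd(1)
= is_even(0)
n == 0: return True
= True


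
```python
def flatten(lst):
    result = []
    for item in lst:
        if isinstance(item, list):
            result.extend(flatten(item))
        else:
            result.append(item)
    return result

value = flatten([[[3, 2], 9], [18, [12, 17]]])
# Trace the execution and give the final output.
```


flatten([[[3, 2], 9], [18, [12, 17]]])
Processing each element:
  [[3, 2], 9] is a list -> flatten recursively -> [3, 2, 9]
  [18, [12, 17]] is a list -> flatten recursively -> [18, 12, 17]
= [3, 2, 9, 18, 12, 17]


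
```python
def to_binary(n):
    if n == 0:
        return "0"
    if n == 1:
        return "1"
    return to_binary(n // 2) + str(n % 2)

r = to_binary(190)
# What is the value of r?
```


to_binary(190)
= to_binary(95) + "0"
= to_binary(47) + "1" + "0"
= to_binary(23) + "1" + "1" + "0"
= to_binary(11) + "1" + "1" + "1" + "0"
= to_binary(5) + "1" + "1" + "1" + "1" + "0"
= to_binary(2) + "1" + "1" + "1" + "1" + "1" + "0"
= to_binary(1) + "0" + "1" + "1" + "1" + "1" + "1" + "0"
= "1" + "0" + "1" + "1" + "1" + "1" + "1" + "0"
= "10111110"


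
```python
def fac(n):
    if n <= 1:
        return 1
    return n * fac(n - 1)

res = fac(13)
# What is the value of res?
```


fac(13)
= 13 * fac(12)
= 13 * 12 * fac(11)
= 13 * 12 * 11 * fac(10)
= 13 * 12 * 11 * 10 * fac(9)
= 13 * 12 * 11 * 10 * 9 * fac(8)
= 13 * 12 * 11 * 10 * 9 * 8 * fac(7)
= 13 * 12 * 11 * 10 * 9 * 8 * 7 * fac(6)
= 13 * 12 * 11 * 10 * 9 * 8 * 7 * 6 * fac(5)
= 13 * 12 * 11 * 10 * 9 * 8 * 7 * 6 * 5 * fac(4)
= 13 * 12 * 11 * 10 * 9 * 8 * 7 * 6 * 5 * 4 * fac(3)
= 13 * 12 * 11 * 10 * 9 * 8 * 7 * 6 * 5 * 4 * 3 * fac(2)
= 13 * 12 * 11 * 10 * 9 * 8 * 7 * 6 * 5 * 4 * 3 * 2 * fac(1)
= 13 * 12 * 11 * 10 * 9 * 8 * 7 * 6 * 5 * 4 * 3 * 2 * 1
= 6227020800


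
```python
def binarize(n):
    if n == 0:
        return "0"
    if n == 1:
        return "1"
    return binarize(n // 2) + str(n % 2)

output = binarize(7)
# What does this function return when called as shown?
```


binarize(7)
= binarize(3) + "1"
= binarize(1) + "1" + "1"
= "1" + "1" + "1"
= "111"


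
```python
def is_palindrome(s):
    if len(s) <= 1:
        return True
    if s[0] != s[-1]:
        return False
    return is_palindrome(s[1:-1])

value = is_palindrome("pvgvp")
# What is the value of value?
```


is_palindrome("pvgvp")
"pvgvp": s[0]='p' == s[-1]='p' -> is_palindrome("vgv")
"vgv": s[0]='v' == s[-1]='v' -> is_palindrome("g")
"g": len <= 1 -> True
= True


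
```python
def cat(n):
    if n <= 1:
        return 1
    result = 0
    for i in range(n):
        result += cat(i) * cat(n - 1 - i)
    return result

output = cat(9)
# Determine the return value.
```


cat(9)
= sum of cat(i) * cat(9-1-i) for i in 0..8
First compute sub-values bottom-up:
  cat(0) = 1, cat(1) = 1
  cat(2) = 1*1 + 1*1 = 2
  cat(3) = 1*2 + 1*1 + 2*1 = 5
  cat(4) = 1*5 + 1*2 + 2*1 + 5*1 = 14
  cat(5) = 1*14 + 1*5 + 2*2 + 5*1 + 14*1 = 42
  cat(6) = 1*42 + 1*14 + 2*5 + 5*2 + 14*1 + 42*1 = 132
  cat(7) = 1*132 + 1*42 + 2*14 + 5*5 + 14*2 + 42*1 + 132*1 = 429
  cat(8) = 1*429 + 1*132 + 2*42 + 5*14 + 14*5 + 42*2 + 132*1 + 429*1 = 1430
Now cat(9):
  cat(0)*cat(8) = 1*1430 = 1430
  cat(1)*cat(7) = 1*429 = 429
  cat(2)*cat(6) = 2*132 = 264
  cat(3)*cat(5) = 5*42 = 210
  cat(4)*cat(4) = 14*14 = 196
  cat(5)*cat(3) = 42*5 = 210
  cat(6)*cat(2) = 132*2 = 264
  cat(7)*cat(1) = 429*1 = 429
  cat(8)*cat(0) = 1430*1 = 1430
= 1430 + 429 + 264 + 210 + 196 + 210 + 264 + 429 + 1430
= 4862


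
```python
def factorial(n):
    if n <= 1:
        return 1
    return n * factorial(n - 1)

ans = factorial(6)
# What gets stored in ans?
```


factorial(6)
= 6 * factorial(5)
= 6 * 5 * factorial(4)
= 6 * 5 * 4 * factorial(3)
= 6 * 5 * 4 * 3 * factorial(2)
= 6 * 5 * 4 * 3 * 2 * factorial(1)
= 6 * 5 * 4 * 3 * 2 * 1
= 720


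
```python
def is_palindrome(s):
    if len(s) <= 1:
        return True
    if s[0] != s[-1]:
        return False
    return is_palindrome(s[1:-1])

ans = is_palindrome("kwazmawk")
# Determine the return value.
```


is_palindrome("kwazmawk")
"kwazmawk": s[0]='k' == s[-1]='k' -> is_palindrome("wazmaw")
"wazmaw": s[0]='w' == s[-1]='w' -> is_palindrome("azma")
"azma": s[0]='a' == s[-1]='a' -> is_palindrome("zm")
"zm": s[0]='z' != s[-1]='m' -> False
= False


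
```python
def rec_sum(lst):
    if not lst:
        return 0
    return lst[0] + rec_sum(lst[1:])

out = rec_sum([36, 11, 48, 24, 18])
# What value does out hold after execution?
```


rec_sum([36, 11, 48, 24, 18])
= 36 + rec_sum([11, 48, 24, 18])
= 36 + 11 + rec_sum([48, 24, 18])
= 36 + 11 + 48 + rec_sum([24, 18])
= 36 + 11 + 48 + 24 + rec_sum([18])
= 36 + 11 + 48 + 24 + 18 + rec_sum([])
= 36 + 11 + 48 + 24 + 18 + 0
= 137


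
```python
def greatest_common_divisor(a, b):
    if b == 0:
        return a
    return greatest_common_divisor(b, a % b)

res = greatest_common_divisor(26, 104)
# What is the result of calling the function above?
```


greatest_common_divisor(26, 104)
= greatest_common_divisor(104, 26 % 104) = greatest_common_divisor(104, 26)
= greatest_common_divisor(26, 104 % 26) = greatest_common_divisor(26, 0)
b == 0, return a = 26


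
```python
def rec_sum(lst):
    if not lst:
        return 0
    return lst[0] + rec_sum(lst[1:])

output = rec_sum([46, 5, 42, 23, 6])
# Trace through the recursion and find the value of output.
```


rec_sum([46, 5, 42, 23, 6])
= 46 + rec_sum([5, 42, 23, 6])
= 46 + 5 + rec_sum([42, 23, 6])
= 46 + 5 + 42 + rec_sum([23, 6])
= 46 + 5 + 42 + 23 + rec_sum([6])
= 46 + 5 + 42 + 23 + 6 + rec_sum([])
= 46 + 5 + 42 + 23 + 6 + 0
= 122


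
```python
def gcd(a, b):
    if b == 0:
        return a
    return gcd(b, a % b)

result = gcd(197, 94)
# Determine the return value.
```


gcd(197, 94)
= gcd(94, 197 % 94) = gcd(94, 9)
= gcd(9, 94 % 9) = gcd(9, 4)
= gcd(4, 9 % 4) = gcd(4, 1)
= gcd(1, 4 % 1) = gcd(1, 0)
b == 0, return a = 1


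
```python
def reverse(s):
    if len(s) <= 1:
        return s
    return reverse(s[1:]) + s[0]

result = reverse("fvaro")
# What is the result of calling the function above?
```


reverse("fvaro")
= reverse("varo") + "f"
= reverse("aro") + "v" + "f"
= reverse("ro") + "a" + "v" + "f"
= reverse("o") + "r" + "a" + "v" + "f"
= "o" + "r" + "a" + "v" + "f"
= "oravf"


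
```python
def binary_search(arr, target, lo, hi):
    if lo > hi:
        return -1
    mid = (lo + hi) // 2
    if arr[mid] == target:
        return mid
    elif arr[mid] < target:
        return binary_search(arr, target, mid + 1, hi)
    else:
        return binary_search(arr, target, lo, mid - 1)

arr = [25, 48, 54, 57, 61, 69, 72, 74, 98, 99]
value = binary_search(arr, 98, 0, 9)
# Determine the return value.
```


binary_search(arr, 98, 0, 9)
lo=0, hi=9, mid=4, arr[mid]=61
61 < 98, search right half
lo=5, hi=9, mid=7, arr[mid]=74
74 < 98, search right half
lo=8, hi=9, mid=8, arr[mid]=98
arr[8] == 98, found at index 8
= 8


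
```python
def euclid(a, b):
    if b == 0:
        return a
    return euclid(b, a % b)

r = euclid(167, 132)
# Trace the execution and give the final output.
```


euclid(167, 132)
= euclid(132, 167 % 132) = euclid(132, 35)
= euclid(35, 132 % 35) = euclid(35, 27)
= euclid(27, 35 % 27) = euclid(27, 8)
= euclid(8, 27 % 8) = euclid(8, 3)
= euclid(3, 8 % 3) = euclid(3, 2)
= euclid(2, 3 % 2) = euclid(2, 1)
= euclid(1, 2 % 1) = euclid(1, 0)
b == 0, return a = 1


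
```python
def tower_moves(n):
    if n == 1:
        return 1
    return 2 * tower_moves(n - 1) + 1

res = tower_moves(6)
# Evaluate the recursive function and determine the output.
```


tower_moves(6)
= 2 * tower_moves(5) + 1
= 2 * (2 * tower_moves(4) + 1) + 1
= 2 * (2 * (2 * tower_moves(3) + 1) + 1) + 1
= 2 * (2 * (2 * (2 * tower_moves(2) + 1) + 1) + 1) + 1
= 2 * (2 * (2 * (2 * (2 * tower_moves(1) + 1) + 1) + 1) + 1) + 1
Now compute bottom-up:
tower_moves(1) = 1
tower_moves(2) = 2 * 1 + 1 = 3
tower_moves(3) = 2 * 3 + 1 = 7
tower_moves(4) = 2 * 7 + 1 = 15
tower_moves(5) = 2 * 15 + 1 = 31
tower_moves(6) = 2 * 31 + 1 = 63
= 63


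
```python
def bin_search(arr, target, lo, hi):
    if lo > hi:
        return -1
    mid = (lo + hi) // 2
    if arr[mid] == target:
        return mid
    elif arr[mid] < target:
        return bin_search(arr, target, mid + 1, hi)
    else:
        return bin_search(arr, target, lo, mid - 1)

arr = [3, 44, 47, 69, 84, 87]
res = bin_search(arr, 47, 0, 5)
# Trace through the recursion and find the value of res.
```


bin_search(arr, 47, 0, 5)
lo=0, hi=5, mid=2, arr[mid]=47
arr[2] == 47, found at index 2
= 2


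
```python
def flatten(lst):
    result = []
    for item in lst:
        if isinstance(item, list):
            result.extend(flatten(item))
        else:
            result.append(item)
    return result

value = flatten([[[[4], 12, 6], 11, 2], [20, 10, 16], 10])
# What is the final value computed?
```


flatten([[[[4], 12, 6], 11, 2], [20, 10, 16], 10])
Processing each element:
  [[[4], 12, 6], 11, 2] is a list -> flatten recursively -> [4, 12, 6, 11, 2]
  [20, 10, 16] is a list -> flatten recursively -> [20, 10, 16]
  10 is not a list -> append 10
= [4, 12, 6, 11, 2, 20, 10, 16, 10]


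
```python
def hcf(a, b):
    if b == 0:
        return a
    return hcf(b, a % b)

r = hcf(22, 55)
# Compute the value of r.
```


hcf(22, 55)
= hcf(55, 22 % 55) = hcf(55, 22)
= hcf(22, 55 % 22) = hcf(22, 11)
= hcf(11, 22 % 11) = hcf(11, 0)
b == 0, return a = 11


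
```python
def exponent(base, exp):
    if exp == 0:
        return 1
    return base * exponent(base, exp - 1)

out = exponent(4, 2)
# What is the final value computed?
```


exponent(4, 2)
= 4 * exponent(4, 1)
= 4 * 4 * exponent(4, 0)
= 4 * 4 * 1
= 16


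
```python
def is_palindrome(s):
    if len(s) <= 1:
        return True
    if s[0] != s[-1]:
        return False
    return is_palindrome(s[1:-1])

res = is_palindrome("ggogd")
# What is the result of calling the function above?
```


is_palindrome("ggogd")
"ggogd": s[0]='g' != s[-1]='d' -> False
= False


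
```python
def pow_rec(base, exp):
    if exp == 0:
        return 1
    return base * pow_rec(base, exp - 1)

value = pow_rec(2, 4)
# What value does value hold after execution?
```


pow_rec(2, 4)
= 2 * pow_rec(2, 3)
= 2 * 2 * pow_rec(2, 2)
= 2 * 2 * 2 * pow_rec(2, 1)
= 2 * 2 * 2 * 2 * pow_rec(2, 0)
= 2 * 2 * 2 * 2 * 1
= 16


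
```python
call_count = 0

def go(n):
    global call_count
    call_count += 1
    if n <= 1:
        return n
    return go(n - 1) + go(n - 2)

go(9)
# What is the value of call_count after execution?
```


go(9) calls go(8) and go(7); each non-base call branches into two more.
Let C(k) = total number of calls made by go(k), including the call to go(k) itself.
Base cases: C(0) = 1, C(1) = 1
Recurrence: C(k) = 1 + C(k-1) + C(k-2)
  C(2) = 1 + C(1) + C(0) = 1 + 1 + 1 = 3
  C(3) = 1 + C(2) + C(1) = 1 + 3 + 1 = 5
  C(4) = 1 + C(3) + C(2) = 1 + 5 + 3 = 9
  C(5) = 1 + C(4) + C(3) = 1 + 9 + 5 = 15
  C(6) = 1 + C(5) + C(4) = 1 + 15 + 9 = 25
  C(7) = 1 + C(6) + C(5) = 1 + 25 + 15 = 41
  C(8) = 1 + C(7) + C(6) = 1 + 41 + 25 = 67
  C(9) = 1 + C(8) + C(7) = 1 + 67 + 41 = 109
Total calls = C(9) = 109


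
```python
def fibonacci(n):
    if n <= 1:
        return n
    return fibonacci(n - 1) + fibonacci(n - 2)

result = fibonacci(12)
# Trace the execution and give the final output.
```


fibonacci(12)
= fibonacci(11) + fibonacci(10)
= (fibonacci(10) + fibonacci(9)) + fibonacci(10)
Computing bottom-up: fibonacci(0)=0, fibonacci(1)=1, fibonacci(2)=1, fibonacci(3)=2, fibonacci(4)=3, fibonacci(5)=5, fibonacci(6)=8, fibonacci(7)=13, fibonacci(8)=21, fibonacci(9)=34, fibonacci(10)=55, fibonacci(11)=89, fibonacci(12)=144
= 144


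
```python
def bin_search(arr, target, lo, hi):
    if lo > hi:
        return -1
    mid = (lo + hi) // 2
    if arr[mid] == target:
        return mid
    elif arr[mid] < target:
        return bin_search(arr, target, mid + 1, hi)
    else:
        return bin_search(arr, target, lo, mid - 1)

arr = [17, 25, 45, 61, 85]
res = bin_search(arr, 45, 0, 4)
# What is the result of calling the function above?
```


bin_search(arr, 45, 0, 4)
lo=0, hi=4, mid=2, arr[mid]=45
arr[2] == 45, found at index 2
= 2


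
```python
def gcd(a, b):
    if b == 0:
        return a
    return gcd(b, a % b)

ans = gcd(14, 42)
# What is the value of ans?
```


gcd(14, 42)
= gcd(42, 14 % 42) = gcd(42, 14)
= gcd(14, 42 % 14) = gcd(14, 0)
b == 0, return a = 14


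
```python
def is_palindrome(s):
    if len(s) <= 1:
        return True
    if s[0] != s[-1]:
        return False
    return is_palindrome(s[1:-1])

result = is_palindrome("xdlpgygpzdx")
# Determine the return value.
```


is_palindrome("xdlpgygpzdx")
"xdlpgygpzdx": s[0]='x' == s[-1]='x' -> is_palindrome("dlpgygpzd")
"dlpgygpzd": s[0]='d' == s[-1]='d' -> is_palindrome("lpgygpz")
"lpgygpz": s[0]='l' != s[-1]='z' -> False
= False


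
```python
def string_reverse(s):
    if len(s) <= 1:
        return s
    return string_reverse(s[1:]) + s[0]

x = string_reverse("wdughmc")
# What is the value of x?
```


string_reverse("wdughmc")
= string_reverse("dughmc") + "w"
= string_reverse("ughmc") + "d" + "w"
= string_reverse("ghmc") + "u" + "d" + "w"
= string_reverse("hmc") + "g" + "u" + "d" + "w"
= string_reverse("mc") + "h" + "g" + "u" + "d" + "w"
= string_reverse("c") + "m" + "h" + "g" + "u" + "d" + "w"
= "c" + "m" + "h" + "g" + "u" + "d" + "w"
= "cmhgudw"


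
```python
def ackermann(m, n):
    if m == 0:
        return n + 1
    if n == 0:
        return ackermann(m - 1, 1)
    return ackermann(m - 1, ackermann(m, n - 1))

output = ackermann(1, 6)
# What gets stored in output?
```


ackermann(1, 6)
= ackermann(0, ackermann(1, 5))
First compute ackermann(1, 5) = 7
= ackermann(0, 7)
= 8


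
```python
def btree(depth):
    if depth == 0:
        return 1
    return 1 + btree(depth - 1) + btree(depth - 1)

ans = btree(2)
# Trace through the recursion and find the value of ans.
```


btree(2)
= 1 + btree(1) + btree(1)
= 1 + 2 * btree(1)
btree(k) = 2^(k+1) - 1
btree(0) = 1
btree(1) = 3
btree(2) = 7
btree(2) = 2^3 - 1 = 7


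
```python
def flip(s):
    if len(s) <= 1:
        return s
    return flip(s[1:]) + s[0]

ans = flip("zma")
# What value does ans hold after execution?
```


flip("zma")
= flip("ma") + "z"
= flip("a") + "m" + "z"
= "a" + "m" + "z"
= "amz"


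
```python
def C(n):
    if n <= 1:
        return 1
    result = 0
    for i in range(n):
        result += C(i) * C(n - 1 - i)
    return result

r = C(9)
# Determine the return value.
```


C(9)
= sum of C(i) * C(9-1-i) for i in 0..8
First compute sub-values bottom-up:
  C(0) = 1, C(1) = 1
  C(2) = 1*1 + 1*1 = 2
  C(3) = 1*2 + 1*1 + 2*1 = 5
  C(4) = 1*5 + 1*2 + 2*1 + 5*1 = 14
  C(5) = 1*14 + 1*5 + 2*2 + 5*1 + 14*1 = 42
  C(6) = 1*42 + 1*14 + 2*5 + 5*2 + 14*1 + 42*1 = 132
  C(7) = 1*132 + 1*42 + 2*14 + 5*5 + 14*2 + 42*1 + 132*1 = 429
  C(8) = 1*429 + 1*132 + 2*42 + 5*14 + 14*5 + 42*2 + 132*1 + 429*1 = 1430
Now C(9):
  C(0)*C(8) = 1*1430 = 1430
  C(1)*C(7) = 1*429 = 429
  C(2)*C(6) = 2*132 = 264
  C(3)*C(5) = 5*42 = 210
  C(4)*C(4) = 14*14 = 196
  C(5)*C(3) = 42*5 = 210
  C(6)*C(2) = 132*2 = 264
  C(7)*C(1) = 429*1 = 429
  C(8)*C(0) = 1430*1 = 1430
= 1430 + 429 + 264 + 210 + 196 + 210 + 264 + 429 + 1430
= 4862
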